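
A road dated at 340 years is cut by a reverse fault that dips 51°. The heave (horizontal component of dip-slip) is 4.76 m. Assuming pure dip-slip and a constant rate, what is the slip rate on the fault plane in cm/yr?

dip-slip = heave / cos(dip) = 4.76 m / cos(51°) = 7.564 m
rate = 7.564 m / 340 years = 0.0222 m/yr = 2.22 cm/yr

2.22 cm/yr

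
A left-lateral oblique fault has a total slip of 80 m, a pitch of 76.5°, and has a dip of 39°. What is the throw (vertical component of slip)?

dip-slip = net slip × sin(rake) = 80 m × sin(76.5°) = 77.79 m
throw = dip-slip × sin(dip) = 77.79 × sin(39°) = 49 m

49 m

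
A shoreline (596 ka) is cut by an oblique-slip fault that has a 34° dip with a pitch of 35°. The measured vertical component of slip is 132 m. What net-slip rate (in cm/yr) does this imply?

0.0691 cm/yr

dip-slip = throw / sin(dip) = 132 / sin(34°) = 236.1 m
net slip = dip-slip / sin(rake) = 236.1 / sin(35°) = 411.5 m
rate = 411.5 m / 596 ka = 0.000691 m/yr = 0.0691 cm/yr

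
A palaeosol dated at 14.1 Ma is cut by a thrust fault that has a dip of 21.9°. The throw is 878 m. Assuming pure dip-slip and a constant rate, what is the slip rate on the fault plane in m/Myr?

167 m/Myr

dip-slip = throw / sin(dip) = 878 m / sin(21.9°) = 2354 m
rate = 2354 m / 14.1 Ma = 0.000167 m/yr = 167 m/Myr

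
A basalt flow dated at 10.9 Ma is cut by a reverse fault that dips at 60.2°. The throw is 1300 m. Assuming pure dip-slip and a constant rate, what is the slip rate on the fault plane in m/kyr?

0.137 m/kyr

dip-slip = throw / sin(dip) = 1300 m / sin(60.2°) = 1498 m
rate = 1498 m / 10.9 Ma = 0.000137 m/yr = 0.137 m/kyr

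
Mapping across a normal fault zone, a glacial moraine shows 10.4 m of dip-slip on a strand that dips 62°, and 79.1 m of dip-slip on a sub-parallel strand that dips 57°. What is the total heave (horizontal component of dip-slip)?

48 m

heave_A = 10.4 × cos(62°) = 4.883 m
heave_B = 79.1 × cos(57°) = 43.08 m
total = 4.883 + 43.08 = 48 m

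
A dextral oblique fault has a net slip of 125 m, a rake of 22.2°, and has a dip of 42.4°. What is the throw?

dip-slip = net slip × sin(rake) = 125 m × sin(22.2°) = 47.23 m
throw = dip-slip × sin(dip) = 47.23 × sin(42.4°) = 31.8 m

31.8 m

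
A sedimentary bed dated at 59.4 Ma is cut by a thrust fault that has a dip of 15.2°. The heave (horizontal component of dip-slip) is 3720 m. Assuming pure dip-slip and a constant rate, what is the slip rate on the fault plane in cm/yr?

dip-slip = heave / cos(dip) = 3720 m / cos(15.2°) = 3855 m
rate = 3855 m / 59.4 Ma = 0.0000649 m/yr = 0.00649 cm/yr

0.00649 cm/yr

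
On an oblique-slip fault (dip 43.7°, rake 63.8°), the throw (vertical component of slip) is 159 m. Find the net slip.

dip-slip = throw / sin(dip) = 159 / sin(43.7°) = 230.1 m
net slip = dip-slip / sin(rake) = 230.1 / sin(63.8°) = 256 m

256 m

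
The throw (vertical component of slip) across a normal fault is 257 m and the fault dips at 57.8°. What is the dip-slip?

304 m

dip-slip = throw / sin(dip) = 257 / sin(57.8°) = 304 m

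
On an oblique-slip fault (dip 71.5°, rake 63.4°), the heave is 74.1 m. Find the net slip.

261 m

dip-slip = heave / cos(dip) = 74.1 / cos(71.5°) = 233.5 m
net slip = dip-slip / sin(rake) = 233.5 / sin(63.4°) = 261 m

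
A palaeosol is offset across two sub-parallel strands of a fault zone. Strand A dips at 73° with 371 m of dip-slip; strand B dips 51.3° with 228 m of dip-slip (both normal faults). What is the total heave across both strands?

heave_A = 371 × cos(73°) = 108.5 m
heave_B = 228 × cos(51.3°) = 142.6 m
total = 108.5 + 142.6 = 251 m

251 m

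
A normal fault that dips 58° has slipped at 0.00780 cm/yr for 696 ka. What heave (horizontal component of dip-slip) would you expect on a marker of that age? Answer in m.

dip-slip = rate × time = 0.00780 cm/yr × 696 ka = 54.29 m
heave = dip-slip × cos(dip) = 54.29 × cos(58°) = 28.8 m

28.8 m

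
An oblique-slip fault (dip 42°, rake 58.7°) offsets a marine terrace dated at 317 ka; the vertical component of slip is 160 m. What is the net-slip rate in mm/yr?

0.883 mm/yr

dip-slip = throw / sin(dip) = 160 / sin(42°) = 239.1 m
net slip = dip-slip / sin(rake) = 239.1 / sin(58.7°) = 279.8 m
rate = 279.8 m / 317 ka = 0.000883 m/yr = 0.883 mm/yr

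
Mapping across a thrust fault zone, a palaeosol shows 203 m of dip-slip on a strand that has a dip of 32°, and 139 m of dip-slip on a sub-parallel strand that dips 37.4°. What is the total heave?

heave_A = 203 × cos(32°) = 172.2 m
heave_B = 139 × cos(37.4°) = 110.4 m
total = 172.2 + 110.4 = 283 m

283 m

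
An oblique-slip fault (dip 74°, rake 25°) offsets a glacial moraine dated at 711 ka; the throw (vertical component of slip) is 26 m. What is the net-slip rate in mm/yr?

dip-slip = throw / sin(dip) = 26 / sin(74°) = 27.05 m
net slip = dip-slip / sin(rake) = 27.05 / sin(25°) = 64 m
rate = 64 m / 711 ka = 0.0000900 m/yr = 0.0900 mm/yr

0.0900 mm/yr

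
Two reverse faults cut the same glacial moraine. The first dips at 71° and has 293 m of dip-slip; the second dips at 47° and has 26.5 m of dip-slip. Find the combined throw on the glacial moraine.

296 m

throw_A = 293 × sin(71°) = 277 m
throw_B = 26.5 × sin(47°) = 19.38 m
total = 277 + 19.38 = 296 m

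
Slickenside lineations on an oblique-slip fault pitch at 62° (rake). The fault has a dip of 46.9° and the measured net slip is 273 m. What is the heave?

165 m

dip-slip = net slip × sin(rake) = 273 m × sin(62°) = 241 m
heave = dip-slip × cos(dip) = 241 × cos(46.9°) = 165 m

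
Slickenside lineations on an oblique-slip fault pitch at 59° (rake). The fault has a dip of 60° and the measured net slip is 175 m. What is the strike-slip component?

strike-slip = net slip × cos(rake) = 175 m × cos(59°) = 90.1 m

90.1 m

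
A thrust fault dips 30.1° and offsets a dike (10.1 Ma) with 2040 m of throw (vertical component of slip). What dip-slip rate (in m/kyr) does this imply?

dip-slip = throw / sin(dip) = 2040 m / sin(30.1°) = 4068 m
rate = 4068 m / 10.1 Ma = 0.000403 m/yr = 0.403 m/kyr

0.403 m/kyr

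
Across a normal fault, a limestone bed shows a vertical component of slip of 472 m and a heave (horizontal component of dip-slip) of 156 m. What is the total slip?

net slip = √(throw² + heave²) = √(472² + 156²) = 497 m

497 m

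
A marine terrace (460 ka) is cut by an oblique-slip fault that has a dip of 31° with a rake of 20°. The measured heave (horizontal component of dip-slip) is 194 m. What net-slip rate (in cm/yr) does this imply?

dip-slip = heave / cos(dip) = 194 / cos(31°) = 226.3 m
net slip = dip-slip / sin(rake) = 226.3 / sin(20°) = 661.7 m
rate = 661.7 m / 460 ka = 0.00144 m/yr = 0.144 cm/yr

0.144 cm/yr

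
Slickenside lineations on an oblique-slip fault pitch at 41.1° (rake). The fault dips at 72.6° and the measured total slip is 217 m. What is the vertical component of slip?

dip-slip = net slip × sin(rake) = 217 m × sin(41.1°) = 142.7 m
throw = dip-slip × sin(dip) = 142.7 × sin(72.6°) = 136 m

136 m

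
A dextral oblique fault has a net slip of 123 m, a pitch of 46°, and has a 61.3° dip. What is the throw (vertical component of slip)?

77.6 m

dip-slip = net slip × sin(rake) = 123 m × sin(46°) = 88.48 m
throw = dip-slip × sin(dip) = 88.48 × sin(61.3°) = 77.6 m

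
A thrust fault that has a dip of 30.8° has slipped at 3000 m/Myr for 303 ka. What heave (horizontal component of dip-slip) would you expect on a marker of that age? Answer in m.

dip-slip = rate × time = 3000 m/Myr × 303 ka = 909 m
heave = dip-slip × cos(dip) = 909 × cos(30.8°) = 781 m

781 m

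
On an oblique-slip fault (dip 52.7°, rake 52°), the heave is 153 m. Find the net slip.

dip-slip = heave / cos(dip) = 153 / cos(52.7°) = 252.5 m
net slip = dip-slip / sin(rake) = 252.5 / sin(52°) = 320 m

320 m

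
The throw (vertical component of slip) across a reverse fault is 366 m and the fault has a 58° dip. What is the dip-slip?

432 m

dip-slip = throw / sin(dip) = 366 / sin(58°) = 432 m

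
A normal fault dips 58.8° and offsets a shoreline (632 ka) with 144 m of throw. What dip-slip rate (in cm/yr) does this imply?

0.0266 cm/yr

dip-slip = throw / sin(dip) = 144 m / sin(58.8°) = 168.3 m
rate = 168.3 m / 632 ka = 0.000266 m/yr = 0.0266 cm/yr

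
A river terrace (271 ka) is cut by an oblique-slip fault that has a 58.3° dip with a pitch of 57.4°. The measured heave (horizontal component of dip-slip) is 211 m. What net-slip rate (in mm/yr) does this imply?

dip-slip = heave / cos(dip) = 211 / cos(58.3°) = 401.5 m
net slip = dip-slip / sin(rake) = 401.5 / sin(57.4°) = 476.6 m
rate = 476.6 m / 271 ka = 0.00176 m/yr = 1.76 mm/yr

1.76 mm/yr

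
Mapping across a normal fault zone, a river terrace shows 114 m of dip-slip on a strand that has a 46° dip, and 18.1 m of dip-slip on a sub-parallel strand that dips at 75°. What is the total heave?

heave_A = 114 × cos(46°) = 79.19 m
heave_B = 18.1 × cos(75°) = 4.685 m
total = 79.19 + 4.685 = 83.9 m

83.9 m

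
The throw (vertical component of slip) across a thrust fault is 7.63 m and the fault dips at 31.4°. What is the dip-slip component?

dip-slip = throw / sin(dip) = 7.63 / sin(31.4°) = 14.6 m

14.6 m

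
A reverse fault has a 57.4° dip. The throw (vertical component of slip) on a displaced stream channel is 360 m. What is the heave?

heave = throw / tan(dip) = 360 / tan(57.4°) = 230 m

230 m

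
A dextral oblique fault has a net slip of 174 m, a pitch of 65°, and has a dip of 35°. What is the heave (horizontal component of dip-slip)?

dip-slip = net slip × sin(rake) = 174 m × sin(65°) = 157.7 m
heave = dip-slip × cos(dip) = 157.7 × cos(35°) = 129 m

129 m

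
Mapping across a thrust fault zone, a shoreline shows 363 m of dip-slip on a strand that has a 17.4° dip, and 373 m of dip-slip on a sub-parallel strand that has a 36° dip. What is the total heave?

648 m

heave_A = 363 × cos(17.4°) = 346.4 m
heave_B = 373 × cos(36°) = 301.8 m
total = 346.4 + 301.8 = 648 m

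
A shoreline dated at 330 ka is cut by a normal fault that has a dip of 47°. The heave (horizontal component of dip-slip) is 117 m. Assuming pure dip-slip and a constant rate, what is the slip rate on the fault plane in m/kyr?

dip-slip = heave / cos(dip) = 117 m / cos(47°) = 171.6 m
rate = 171.6 m / 330 ka = 0.000520 m/yr = 0.520 m/kyr

0.520 m/kyr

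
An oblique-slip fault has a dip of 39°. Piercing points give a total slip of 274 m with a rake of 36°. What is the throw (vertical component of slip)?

dip-slip = net slip × sin(rake) = 274 m × sin(36°) = 161.1 m
throw = dip-slip × sin(dip) = 161.1 × sin(39°) = 101 m

101 m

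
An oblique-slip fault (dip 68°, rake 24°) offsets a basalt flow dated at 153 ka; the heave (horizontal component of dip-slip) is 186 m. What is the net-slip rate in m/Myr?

7980 m/Myr

dip-slip = heave / cos(dip) = 186 / cos(68°) = 496.5 m
net slip = dip-slip / sin(rake) = 496.5 / sin(24°) = 1221 m
rate = 1221 m / 153 ka = 0.00798 m/yr = 7980 m/Myr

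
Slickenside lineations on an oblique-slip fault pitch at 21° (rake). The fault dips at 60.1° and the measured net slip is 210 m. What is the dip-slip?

dip-slip = net slip × sin(rake) = 210 m × sin(21°) = 75.3 m

75.3 m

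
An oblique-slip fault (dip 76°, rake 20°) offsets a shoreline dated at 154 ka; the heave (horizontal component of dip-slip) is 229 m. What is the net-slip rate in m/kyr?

dip-slip = heave / cos(dip) = 229 / cos(76°) = 946.6 m
net slip = dip-slip / sin(rake) = 946.6 / sin(20°) = 2768 m
rate = 2768 m / 154 ka = 0.0180 m/yr = 18 m/kyr

18 m/kyr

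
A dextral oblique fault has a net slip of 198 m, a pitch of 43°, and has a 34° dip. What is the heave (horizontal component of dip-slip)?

dip-slip = net slip × sin(rake) = 198 m × sin(43°) = 135 m
heave = dip-slip × cos(dip) = 135 × cos(34°) = 112 m

112 m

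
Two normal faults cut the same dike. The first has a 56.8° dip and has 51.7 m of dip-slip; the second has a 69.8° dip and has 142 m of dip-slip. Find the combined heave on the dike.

77.3 m

heave_A = 51.7 × cos(56.8°) = 28.31 m
heave_B = 142 × cos(69.8°) = 49.03 m
total = 28.31 + 49.03 = 77.3 m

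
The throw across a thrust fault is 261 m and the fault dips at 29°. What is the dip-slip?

dip-slip = throw / sin(dip) = 261 / sin(29°) = 538 m

538 m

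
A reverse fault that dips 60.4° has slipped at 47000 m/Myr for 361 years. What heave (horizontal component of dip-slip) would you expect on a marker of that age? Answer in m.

dip-slip = rate × time = 47000 m/Myr × 361 years = 16.97 m
heave = dip-slip × cos(dip) = 16.97 × cos(60.4°) = 8.38 m

8.38 m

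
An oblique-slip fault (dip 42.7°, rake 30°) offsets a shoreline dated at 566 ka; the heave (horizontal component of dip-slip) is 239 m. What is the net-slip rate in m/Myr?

1150 m/Myr

dip-slip = heave / cos(dip) = 239 / cos(42.7°) = 325.2 m
net slip = dip-slip / sin(rake) = 325.2 / sin(30°) = 650.4 m
rate = 650.4 m / 566 ka = 0.00115 m/yr = 1150 m/Myr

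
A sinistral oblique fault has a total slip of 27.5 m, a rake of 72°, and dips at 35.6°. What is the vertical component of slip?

15.2 m

dip-slip = net slip × sin(rake) = 27.5 m × sin(72°) = 26.15 m
throw = dip-slip × sin(dip) = 26.15 × sin(35.6°) = 15.2 m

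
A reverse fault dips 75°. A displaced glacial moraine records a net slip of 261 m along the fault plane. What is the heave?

67.6 m

heave = dip-slip × cos(dip) = 261 m × cos(75°) = 67.6 m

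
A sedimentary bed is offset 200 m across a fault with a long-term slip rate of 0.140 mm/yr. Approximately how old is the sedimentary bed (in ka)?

1430 ka

age = offset / rate = 200 m / (0.140 mm/yr) = 1.43e+06 yr = 1430 ka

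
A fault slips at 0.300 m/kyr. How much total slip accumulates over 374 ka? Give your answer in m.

slip = rate × time = 0.300 m/kyr × 374 ka = 112 m

112 m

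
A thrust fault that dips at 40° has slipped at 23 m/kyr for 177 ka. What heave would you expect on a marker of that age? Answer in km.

dip-slip = rate × time = 23 m/kyr × 177 ka = 4071 m
heave = dip-slip × cos(dip) = 4071 × cos(40°) = 3120 m = 3.12 km

3.12 km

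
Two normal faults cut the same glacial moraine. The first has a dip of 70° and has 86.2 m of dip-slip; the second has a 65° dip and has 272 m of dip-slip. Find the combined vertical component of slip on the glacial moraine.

throw_A = 86.2 × sin(70°) = 81 m
throw_B = 272 × sin(65°) = 246.5 m
total = 81 + 246.5 = 328 m

328 m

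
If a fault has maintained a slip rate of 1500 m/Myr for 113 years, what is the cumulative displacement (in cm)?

slip = rate × time = 1500 m/Myr × 113 years = 0.170 m = 16.9 cm

16.9 cm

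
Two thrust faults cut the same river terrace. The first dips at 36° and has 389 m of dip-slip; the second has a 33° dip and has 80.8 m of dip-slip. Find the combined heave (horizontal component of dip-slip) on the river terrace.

heave_A = 389 × cos(36°) = 314.7 m
heave_B = 80.8 × cos(33°) = 67.76 m
total = 314.7 + 67.76 = 382 m

382 m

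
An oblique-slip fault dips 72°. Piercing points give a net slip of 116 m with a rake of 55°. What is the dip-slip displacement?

95 m

dip-slip = net slip × sin(rake) = 116 m × sin(55°) = 95 m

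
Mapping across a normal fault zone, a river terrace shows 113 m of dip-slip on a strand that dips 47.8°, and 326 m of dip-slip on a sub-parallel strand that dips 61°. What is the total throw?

throw_A = 113 × sin(47.8°) = 83.71 m
throw_B = 326 × sin(61°) = 285.1 m
total = 83.71 + 285.1 = 369 m

369 m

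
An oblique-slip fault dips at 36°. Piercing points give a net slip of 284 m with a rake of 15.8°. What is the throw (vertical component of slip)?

45.5 m

dip-slip = net slip × sin(rake) = 284 m × sin(15.8°) = 77.33 m
throw = dip-slip × sin(dip) = 77.33 × sin(36°) = 45.5 m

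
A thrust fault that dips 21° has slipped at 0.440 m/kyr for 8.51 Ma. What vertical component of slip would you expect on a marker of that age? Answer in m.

1340 m

dip-slip = rate × time = 0.440 m/kyr × 8.51 Ma = 3744 m
throw = dip-slip × sin(dip) = 3744 × sin(21°) = 1340 m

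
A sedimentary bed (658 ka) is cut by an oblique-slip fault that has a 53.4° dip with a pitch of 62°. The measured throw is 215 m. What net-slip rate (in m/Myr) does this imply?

dip-slip = throw / sin(dip) = 215 / sin(53.4°) = 267.8 m
net slip = dip-slip / sin(rake) = 267.8 / sin(62°) = 303.3 m
rate = 303.3 m / 658 ka = 0.000461 m/yr = 461 m/Myr

461 m/Myr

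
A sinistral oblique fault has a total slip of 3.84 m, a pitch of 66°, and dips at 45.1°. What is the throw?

2.48 m

dip-slip = net slip × sin(rake) = 3.84 m × sin(66°) = 3.508 m
throw = dip-slip × sin(dip) = 3.508 × sin(45.1°) = 2.48 m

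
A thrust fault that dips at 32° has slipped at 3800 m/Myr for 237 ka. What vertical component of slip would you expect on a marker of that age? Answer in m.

dip-slip = rate × time = 3800 m/Myr × 237 ka = 900.6 m
throw = dip-slip × sin(dip) = 900.6 × sin(32°) = 477 m

477 m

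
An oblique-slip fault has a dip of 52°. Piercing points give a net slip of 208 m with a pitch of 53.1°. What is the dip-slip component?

dip-slip = net slip × sin(rake) = 208 m × sin(53.1°) = 166 m

166 m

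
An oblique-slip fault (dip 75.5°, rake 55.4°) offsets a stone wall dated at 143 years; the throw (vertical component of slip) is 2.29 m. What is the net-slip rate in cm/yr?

dip-slip = throw / sin(dip) = 2.29 / sin(75.5°) = 2.365 m
net slip = dip-slip / sin(rake) = 2.365 / sin(55.4°) = 2.874 m
rate = 2.874 m / 143 years = 0.0201 m/yr = 2.01 cm/yr

2.01 cm/yr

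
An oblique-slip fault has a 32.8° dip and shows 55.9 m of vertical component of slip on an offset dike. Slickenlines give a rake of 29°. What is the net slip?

213 m

dip-slip = throw / sin(dip) = 55.9 / sin(32.8°) = 103.2 m
net slip = dip-slip / sin(rake) = 103.2 / sin(29°) = 213 m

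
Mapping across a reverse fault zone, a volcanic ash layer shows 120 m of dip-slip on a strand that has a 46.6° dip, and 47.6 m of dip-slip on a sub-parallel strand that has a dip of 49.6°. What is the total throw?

throw_A = 120 × sin(46.6°) = 87.19 m
throw_B = 47.6 × sin(49.6°) = 36.25 m
total = 87.19 + 36.25 = 123 m

123 m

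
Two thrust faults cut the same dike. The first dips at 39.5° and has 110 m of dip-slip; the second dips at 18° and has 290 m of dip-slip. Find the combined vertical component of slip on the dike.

throw_A = 110 × sin(39.5°) = 69.97 m
throw_B = 290 × sin(18°) = 89.61 m
total = 69.97 + 89.61 = 160 m

160 m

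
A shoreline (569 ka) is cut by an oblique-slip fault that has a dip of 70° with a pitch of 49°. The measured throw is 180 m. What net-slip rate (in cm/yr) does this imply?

dip-slip = throw / sin(dip) = 180 / sin(70°) = 191.6 m
net slip = dip-slip / sin(rake) = 191.6 / sin(49°) = 253.8 m
rate = 253.8 m / 569 ka = 0.000446 m/yr = 0.0446 cm/yr

0.0446 cm/yr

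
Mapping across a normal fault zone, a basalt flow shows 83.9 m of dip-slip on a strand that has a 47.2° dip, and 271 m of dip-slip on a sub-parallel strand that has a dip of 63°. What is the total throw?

throw_A = 83.9 × sin(47.2°) = 61.56 m
throw_B = 271 × sin(63°) = 241.5 m
total = 61.56 + 241.5 = 303 m

303 m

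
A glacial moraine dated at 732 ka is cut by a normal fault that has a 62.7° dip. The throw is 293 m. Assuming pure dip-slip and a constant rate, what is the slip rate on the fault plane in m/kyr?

dip-slip = throw / sin(dip) = 293 m / sin(62.7°) = 329.7 m
rate = 329.7 m / 732 ka = 0.000450 m/yr = 0.450 m/kyr

0.450 m/kyr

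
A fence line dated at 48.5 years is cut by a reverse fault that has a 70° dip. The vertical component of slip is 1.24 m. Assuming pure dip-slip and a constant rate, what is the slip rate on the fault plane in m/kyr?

27.2 m/kyr

dip-slip = throw / sin(dip) = 1.24 m / sin(70°) = 1.320 m
rate = 1.320 m / 48.5 years = 0.0272 m/yr = 27.2 m/kyr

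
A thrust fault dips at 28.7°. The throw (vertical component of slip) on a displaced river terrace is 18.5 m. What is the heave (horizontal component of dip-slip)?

heave = throw / tan(dip) = 18.5 / tan(28.7°) = 33.8 m

33.8 m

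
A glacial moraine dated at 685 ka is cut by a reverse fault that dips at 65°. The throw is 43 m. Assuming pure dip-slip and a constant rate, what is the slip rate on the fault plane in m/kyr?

dip-slip = throw / sin(dip) = 43 m / sin(65°) = 47.45 m
rate = 47.45 m / 685 ka = 0.0000693 m/yr = 0.0693 m/kyr

0.0693 m/kyr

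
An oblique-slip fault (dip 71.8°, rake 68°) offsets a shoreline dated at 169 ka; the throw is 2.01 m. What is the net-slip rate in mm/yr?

dip-slip = throw / sin(dip) = 2.01 / sin(71.8°) = 2.116 m
net slip = dip-slip / sin(rake) = 2.116 / sin(68°) = 2.282 m
rate = 2.282 m / 169 ka = 0.0000135 m/yr = 0.0135 mm/yr

0.0135 mm/yr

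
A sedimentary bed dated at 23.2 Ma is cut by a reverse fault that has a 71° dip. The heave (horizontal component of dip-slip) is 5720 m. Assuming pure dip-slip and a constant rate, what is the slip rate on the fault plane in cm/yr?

dip-slip = heave / cos(dip) = 5720 m / cos(71°) = 17570 m
rate = 17570 m / 23.2 Ma = 0.000757 m/yr = 0.0757 cm/yr

0.0757 cm/yr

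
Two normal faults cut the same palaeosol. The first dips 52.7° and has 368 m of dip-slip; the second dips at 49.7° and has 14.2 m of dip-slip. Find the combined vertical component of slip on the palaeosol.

throw_A = 368 × sin(52.7°) = 292.7 m
throw_B = 14.2 × sin(49.7°) = 10.83 m
total = 292.7 + 10.83 = 304 m

304 m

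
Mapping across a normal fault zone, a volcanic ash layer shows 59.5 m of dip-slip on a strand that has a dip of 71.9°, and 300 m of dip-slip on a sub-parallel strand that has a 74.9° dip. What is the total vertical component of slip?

346 m

throw_A = 59.5 × sin(71.9°) = 56.56 m
throw_B = 300 × sin(74.9°) = 289.6 m
total = 56.56 + 289.6 = 346 m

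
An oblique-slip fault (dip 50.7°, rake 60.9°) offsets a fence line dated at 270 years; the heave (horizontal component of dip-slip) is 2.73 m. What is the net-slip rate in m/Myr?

dip-slip = heave / cos(dip) = 2.73 / cos(50.7°) = 4.310 m
net slip = dip-slip / sin(rake) = 4.310 / sin(60.9°) = 4.933 m
rate = 4.933 m / 270 years = 0.0183 m/yr = 18300 m/Myr

18300 m/Myr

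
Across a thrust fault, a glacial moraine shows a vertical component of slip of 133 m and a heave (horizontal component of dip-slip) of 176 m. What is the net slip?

221 m

net slip = √(throw² + heave²) = √(133² + 176²) = 221 m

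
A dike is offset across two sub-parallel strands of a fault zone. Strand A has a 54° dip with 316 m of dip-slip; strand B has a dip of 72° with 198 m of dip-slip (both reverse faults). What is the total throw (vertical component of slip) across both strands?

throw_A = 316 × sin(54°) = 255.6 m
throw_B = 198 × sin(72°) = 188.3 m
total = 255.6 + 188.3 = 444 m

444 m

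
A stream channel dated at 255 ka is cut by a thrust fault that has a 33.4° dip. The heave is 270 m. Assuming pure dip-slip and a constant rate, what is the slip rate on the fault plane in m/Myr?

1270 m/Myr

dip-slip = heave / cos(dip) = 270 m / cos(33.4°) = 323.4 m
rate = 323.4 m / 255 ka = 0.00127 m/yr = 1270 m/Myr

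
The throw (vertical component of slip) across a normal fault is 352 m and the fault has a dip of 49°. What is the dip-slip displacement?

dip-slip = throw / sin(dip) = 352 / sin(49°) = 466 m

466 m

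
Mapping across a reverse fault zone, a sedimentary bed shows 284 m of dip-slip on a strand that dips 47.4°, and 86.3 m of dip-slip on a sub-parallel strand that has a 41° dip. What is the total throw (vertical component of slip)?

throw_A = 284 × sin(47.4°) = 209.1 m
throw_B = 86.3 × sin(41°) = 56.62 m
total = 209.1 + 56.62 = 266 m

266 m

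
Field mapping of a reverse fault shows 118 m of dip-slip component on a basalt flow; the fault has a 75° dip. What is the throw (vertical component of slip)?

throw = dip-slip × sin(dip) = 118 m × sin(75°) = 114 m

114 m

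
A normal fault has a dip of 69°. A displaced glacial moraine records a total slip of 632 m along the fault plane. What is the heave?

226 m

heave = dip-slip × cos(dip) = 632 m × cos(69°) = 226 m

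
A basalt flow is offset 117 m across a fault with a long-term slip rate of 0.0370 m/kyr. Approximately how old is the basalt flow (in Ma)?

3.16 Ma

age = offset / rate = 117 m / (0.0370 m/kyr) = 3.16e+06 yr = 3.16 Ma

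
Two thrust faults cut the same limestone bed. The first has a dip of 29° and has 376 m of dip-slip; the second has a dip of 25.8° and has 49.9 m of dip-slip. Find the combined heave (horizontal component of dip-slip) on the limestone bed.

heave_A = 376 × cos(29°) = 328.9 m
heave_B = 49.9 × cos(25.8°) = 44.93 m
total = 328.9 + 44.93 = 374 m

374 m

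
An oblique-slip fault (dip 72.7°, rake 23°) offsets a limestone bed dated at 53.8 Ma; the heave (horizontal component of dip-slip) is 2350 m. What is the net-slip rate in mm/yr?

dip-slip = heave / cos(dip) = 2350 / cos(72.7°) = 7902 m
net slip = dip-slip / sin(rake) = 7902 / sin(23°) = 20220 m
rate = 20220 m / 53.8 Ma = 0.000376 m/yr = 0.376 mm/yr

0.376 mm/yr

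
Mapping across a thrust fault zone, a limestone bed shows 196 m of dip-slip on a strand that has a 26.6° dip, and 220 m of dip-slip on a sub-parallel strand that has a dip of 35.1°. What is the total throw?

214 m

throw_A = 196 × sin(26.6°) = 87.76 m
throw_B = 220 × sin(35.1°) = 126.5 m
total = 87.76 + 126.5 = 214 m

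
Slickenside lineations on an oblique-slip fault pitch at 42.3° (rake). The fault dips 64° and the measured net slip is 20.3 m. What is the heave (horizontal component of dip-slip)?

dip-slip = net slip × sin(rake) = 20.3 m × sin(42.3°) = 13.66 m
heave = dip-slip × cos(dip) = 13.66 × cos(64°) = 5.99 m

5.99 m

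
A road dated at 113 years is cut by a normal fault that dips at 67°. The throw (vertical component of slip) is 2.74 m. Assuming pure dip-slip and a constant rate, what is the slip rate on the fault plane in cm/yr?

2.63 cm/yr

dip-slip = throw / sin(dip) = 2.74 m / sin(67°) = 2.977 m
rate = 2.977 m / 113 years = 0.0263 m/yr = 2.63 cm/yr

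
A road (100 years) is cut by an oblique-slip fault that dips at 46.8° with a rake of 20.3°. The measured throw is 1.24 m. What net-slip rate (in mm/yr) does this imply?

dip-slip = throw / sin(dip) = 1.24 / sin(46.8°) = 1.701 m
net slip = dip-slip / sin(rake) = 1.701 / sin(20.3°) = 4.903 m
rate = 4.903 m / 100 years = 0.0490 m/yr = 49 mm/yr

49 mm/yr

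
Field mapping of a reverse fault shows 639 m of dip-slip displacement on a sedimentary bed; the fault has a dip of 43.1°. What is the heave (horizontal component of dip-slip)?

467 m

heave = dip-slip × cos(dip) = 639 m × cos(43.1°) = 467 m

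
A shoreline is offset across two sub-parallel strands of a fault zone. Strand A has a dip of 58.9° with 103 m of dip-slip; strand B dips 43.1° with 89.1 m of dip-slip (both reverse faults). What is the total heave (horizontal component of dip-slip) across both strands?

118 m

heave_A = 103 × cos(58.9°) = 53.20 m
heave_B = 89.1 × cos(43.1°) = 65.06 m
total = 53.20 + 65.06 = 118 m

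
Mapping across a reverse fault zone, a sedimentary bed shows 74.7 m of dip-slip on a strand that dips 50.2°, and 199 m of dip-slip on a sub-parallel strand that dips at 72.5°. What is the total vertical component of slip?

247 m

throw_A = 74.7 × sin(50.2°) = 57.39 m
throw_B = 199 × sin(72.5°) = 189.8 m
total = 57.39 + 189.8 = 247 m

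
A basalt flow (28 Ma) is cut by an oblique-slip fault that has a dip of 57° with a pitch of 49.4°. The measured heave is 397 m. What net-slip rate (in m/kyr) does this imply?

dip-slip = heave / cos(dip) = 397 / cos(57°) = 728.9 m
net slip = dip-slip / sin(rake) = 728.9 / sin(49.4°) = 960 m
rate = 960 m / 28 Ma = 0.0000343 m/yr = 0.0343 m/kyr

0.0343 m/kyr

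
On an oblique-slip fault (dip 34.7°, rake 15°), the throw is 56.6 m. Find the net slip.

dip-slip = throw / sin(dip) = 56.6 / sin(34.7°) = 99.42 m
net slip = dip-slip / sin(rake) = 99.42 / sin(15°) = 384 m

384 m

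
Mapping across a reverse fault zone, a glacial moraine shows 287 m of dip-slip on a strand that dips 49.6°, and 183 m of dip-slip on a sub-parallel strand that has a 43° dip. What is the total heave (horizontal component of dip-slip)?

320 m

heave_A = 287 × cos(49.6°) = 186 m
heave_B = 183 × cos(43°) = 133.8 m
total = 186 + 133.8 = 320 m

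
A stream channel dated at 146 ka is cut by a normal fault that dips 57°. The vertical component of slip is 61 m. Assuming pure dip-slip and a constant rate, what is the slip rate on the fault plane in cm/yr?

dip-slip = throw / sin(dip) = 61 m / sin(57°) = 72.73 m
rate = 72.73 m / 146 ka = 0.000498 m/yr = 0.0498 cm/yr

0.0498 cm/yr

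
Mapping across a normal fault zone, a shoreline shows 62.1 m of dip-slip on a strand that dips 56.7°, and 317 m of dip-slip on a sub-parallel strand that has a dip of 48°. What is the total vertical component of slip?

throw_A = 62.1 × sin(56.7°) = 51.90 m
throw_B = 317 × sin(48°) = 235.6 m
total = 51.90 + 235.6 = 287 m

287 m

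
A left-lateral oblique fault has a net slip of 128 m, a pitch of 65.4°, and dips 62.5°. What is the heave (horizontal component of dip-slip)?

dip-slip = net slip × sin(rake) = 128 m × sin(65.4°) = 116.4 m
heave = dip-slip × cos(dip) = 116.4 × cos(62.5°) = 53.7 m

53.7 m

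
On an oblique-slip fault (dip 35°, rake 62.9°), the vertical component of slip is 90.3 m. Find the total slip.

177 m

dip-slip = throw / sin(dip) = 90.3 / sin(35°) = 157.4 m
net slip = dip-slip / sin(rake) = 157.4 / sin(62.9°) = 177 m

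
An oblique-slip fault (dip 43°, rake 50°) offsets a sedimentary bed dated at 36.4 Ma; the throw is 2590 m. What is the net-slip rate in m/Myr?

dip-slip = throw / sin(dip) = 2590 / sin(43°) = 3798 m
net slip = dip-slip / sin(rake) = 3798 / sin(50°) = 4957 m
rate = 4957 m / 36.4 Ma = 0.000136 m/yr = 136 m/Myr

136 m/Myr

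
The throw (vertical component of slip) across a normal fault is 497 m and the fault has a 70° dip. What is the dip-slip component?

529 m

dip-slip = throw / sin(dip) = 497 / sin(70°) = 529 m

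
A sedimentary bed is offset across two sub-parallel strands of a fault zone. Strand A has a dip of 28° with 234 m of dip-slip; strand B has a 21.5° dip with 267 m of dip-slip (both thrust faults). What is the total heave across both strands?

heave_A = 234 × cos(28°) = 206.6 m
heave_B = 267 × cos(21.5°) = 248.4 m
total = 206.6 + 248.4 = 455 m

455 m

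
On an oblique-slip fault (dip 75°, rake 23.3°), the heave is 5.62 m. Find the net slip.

54.9 m

dip-slip = heave / cos(dip) = 5.62 / cos(75°) = 21.71 m
net slip = dip-slip / sin(rake) = 21.71 / sin(23.3°) = 54.9 m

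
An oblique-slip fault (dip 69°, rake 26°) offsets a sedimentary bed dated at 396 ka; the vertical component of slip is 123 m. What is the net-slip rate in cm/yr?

dip-slip = throw / sin(dip) = 123 / sin(69°) = 131.8 m
net slip = dip-slip / sin(rake) = 131.8 / sin(26°) = 300.5 m
rate = 300.5 m / 396 ka = 0.000759 m/yr = 0.0759 cm/yr

0.0759 cm/yr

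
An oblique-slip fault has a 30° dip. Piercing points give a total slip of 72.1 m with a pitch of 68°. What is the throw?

dip-slip = net slip × sin(rake) = 72.1 m × sin(68°) = 66.85 m
throw = dip-slip × sin(dip) = 66.85 × sin(30°) = 33.4 m

33.4 m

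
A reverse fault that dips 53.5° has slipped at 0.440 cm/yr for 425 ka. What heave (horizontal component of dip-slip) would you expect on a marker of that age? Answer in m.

dip-slip = rate × time = 0.440 cm/yr × 425 ka = 1870 m
heave = dip-slip × cos(dip) = 1870 × cos(53.5°) = 1110 m

1110 m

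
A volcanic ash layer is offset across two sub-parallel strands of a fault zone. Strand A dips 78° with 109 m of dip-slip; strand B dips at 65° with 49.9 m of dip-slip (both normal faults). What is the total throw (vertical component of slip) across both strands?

throw_A = 109 × sin(78°) = 106.6 m
throw_B = 49.9 × sin(65°) = 45.22 m
total = 106.6 + 45.22 = 152 m

152 m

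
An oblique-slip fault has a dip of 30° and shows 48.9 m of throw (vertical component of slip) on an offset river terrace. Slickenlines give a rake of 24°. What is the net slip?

240 m

dip-slip = throw / sin(dip) = 48.9 / sin(30°) = 97.80 m
net slip = dip-slip / sin(rake) = 97.80 / sin(24°) = 240 m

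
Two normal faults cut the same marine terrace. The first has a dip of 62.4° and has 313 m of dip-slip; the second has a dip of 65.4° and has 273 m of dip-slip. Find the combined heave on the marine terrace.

heave_A = 313 × cos(62.4°) = 145 m
heave_B = 273 × cos(65.4°) = 113.6 m
total = 145 + 113.6 = 259 m

259 m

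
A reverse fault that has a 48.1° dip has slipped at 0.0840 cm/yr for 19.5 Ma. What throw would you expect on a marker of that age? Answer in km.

dip-slip = rate × time = 0.0840 cm/yr × 19.5 Ma = 16380 m
throw = dip-slip × sin(dip) = 16380 × sin(48.1°) = 12200 m = 12.2 km

12.2 km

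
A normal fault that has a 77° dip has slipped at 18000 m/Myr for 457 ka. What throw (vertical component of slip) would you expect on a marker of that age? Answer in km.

8.02 km

dip-slip = rate × time = 18000 m/Myr × 457 ka = 8226 m
throw = dip-slip × sin(dip) = 8226 × sin(77°) = 8020 m = 8.02 km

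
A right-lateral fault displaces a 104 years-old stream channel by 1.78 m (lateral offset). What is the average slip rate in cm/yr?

rate = 1.78 m / 104 years = 0.0171 m/yr = 1.71 cm/yr

1.71 cm/yr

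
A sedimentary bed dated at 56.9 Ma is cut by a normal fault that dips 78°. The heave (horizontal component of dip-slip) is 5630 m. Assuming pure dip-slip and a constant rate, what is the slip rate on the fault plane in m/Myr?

dip-slip = heave / cos(dip) = 5630 m / cos(78°) = 27080 m
rate = 27080 m / 56.9 Ma = 0.000476 m/yr = 476 m/Myr

476 m/Myr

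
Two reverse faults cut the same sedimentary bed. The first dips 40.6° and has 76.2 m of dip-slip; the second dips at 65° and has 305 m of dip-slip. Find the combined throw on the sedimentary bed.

throw_A = 76.2 × sin(40.6°) = 49.59 m
throw_B = 305 × sin(65°) = 276.4 m
total = 49.59 + 276.4 = 326 m

326 m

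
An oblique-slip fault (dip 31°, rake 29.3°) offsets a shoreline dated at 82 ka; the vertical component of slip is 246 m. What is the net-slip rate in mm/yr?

11.9 mm/yr

dip-slip = throw / sin(dip) = 246 / sin(31°) = 477.6 m
net slip = dip-slip / sin(rake) = 477.6 / sin(29.3°) = 976 m
rate = 976 m / 82 ka = 0.0119 m/yr = 11.9 mm/yr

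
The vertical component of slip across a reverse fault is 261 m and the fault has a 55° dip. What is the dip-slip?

319 m

dip-slip = throw / sin(dip) = 261 / sin(55°) = 319 m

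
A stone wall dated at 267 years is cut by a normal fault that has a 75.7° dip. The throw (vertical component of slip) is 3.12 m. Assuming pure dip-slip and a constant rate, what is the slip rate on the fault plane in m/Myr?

12100 m/Myr

dip-slip = throw / sin(dip) = 3.12 m / sin(75.7°) = 3.220 m
rate = 3.220 m / 267 years = 0.0121 m/yr = 12100 m/Myr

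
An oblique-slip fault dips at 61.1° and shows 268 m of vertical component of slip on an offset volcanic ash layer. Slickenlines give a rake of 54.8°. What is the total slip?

dip-slip = throw / sin(dip) = 268 / sin(61.1°) = 306.1 m
net slip = dip-slip / sin(rake) = 306.1 / sin(54.8°) = 375 m

375 m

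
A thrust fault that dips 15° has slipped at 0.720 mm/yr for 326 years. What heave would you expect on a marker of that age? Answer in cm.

dip-slip = rate × time = 0.720 mm/yr × 326 years = 0.2347 m
heave = dip-slip × cos(dip) = 0.2347 × cos(15°) = 0.227 m = 22.7 cm

22.7 cm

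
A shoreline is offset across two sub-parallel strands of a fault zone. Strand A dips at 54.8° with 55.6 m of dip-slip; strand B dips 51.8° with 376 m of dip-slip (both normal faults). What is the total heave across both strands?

265 m

heave_A = 55.6 × cos(54.8°) = 32.05 m
heave_B = 376 × cos(51.8°) = 232.5 m
total = 32.05 + 232.5 = 265 m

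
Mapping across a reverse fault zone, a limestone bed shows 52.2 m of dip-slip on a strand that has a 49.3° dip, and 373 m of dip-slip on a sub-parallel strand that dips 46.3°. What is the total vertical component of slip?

309 m

throw_A = 52.2 × sin(49.3°) = 39.57 m
throw_B = 373 × sin(46.3°) = 269.7 m
total = 39.57 + 269.7 = 309 m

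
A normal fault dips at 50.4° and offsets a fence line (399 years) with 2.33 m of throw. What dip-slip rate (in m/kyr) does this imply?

7.58 m/kyr

dip-slip = throw / sin(dip) = 2.33 m / sin(50.4°) = 3.024 m
rate = 3.024 m / 399 years = 0.00758 m/yr = 7.58 m/kyr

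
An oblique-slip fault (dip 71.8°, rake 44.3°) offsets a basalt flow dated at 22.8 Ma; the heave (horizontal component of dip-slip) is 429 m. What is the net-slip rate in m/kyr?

0.0863 m/kyr

dip-slip = heave / cos(dip) = 429 / cos(71.8°) = 1374 m
net slip = dip-slip / sin(rake) = 1374 / sin(44.3°) = 1967 m
rate = 1967 m / 22.8 Ma = 0.0000863 m/yr = 0.0863 m/kyr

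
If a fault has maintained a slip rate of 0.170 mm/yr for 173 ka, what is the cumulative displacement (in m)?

slip = rate × time = 0.170 mm/yr × 173 ka = 29.4 m

29.4 m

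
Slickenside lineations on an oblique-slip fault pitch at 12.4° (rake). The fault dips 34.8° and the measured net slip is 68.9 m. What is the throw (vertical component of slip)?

dip-slip = net slip × sin(rake) = 68.9 m × sin(12.4°) = 14.80 m
throw = dip-slip × sin(dip) = 14.80 × sin(34.8°) = 8.44 m

8.44 m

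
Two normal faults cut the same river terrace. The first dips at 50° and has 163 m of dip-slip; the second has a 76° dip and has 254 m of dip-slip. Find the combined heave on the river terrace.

heave_A = 163 × cos(50°) = 104.8 m
heave_B = 254 × cos(76°) = 61.45 m
total = 104.8 + 61.45 = 166 m

166 m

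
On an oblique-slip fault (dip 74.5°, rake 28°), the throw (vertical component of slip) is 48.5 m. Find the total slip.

dip-slip = throw / sin(dip) = 48.5 / sin(74.5°) = 50.33 m
net slip = dip-slip / sin(rake) = 50.33 / sin(28°) = 107 m

107 m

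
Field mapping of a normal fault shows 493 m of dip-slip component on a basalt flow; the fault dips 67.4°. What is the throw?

455 m

throw = dip-slip × sin(dip) = 493 m × sin(67.4°) = 455 m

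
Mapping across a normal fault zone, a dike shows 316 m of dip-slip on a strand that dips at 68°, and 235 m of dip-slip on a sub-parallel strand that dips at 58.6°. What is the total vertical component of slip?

throw_A = 316 × sin(68°) = 293 m
throw_B = 235 × sin(58.6°) = 200.6 m
total = 293 + 200.6 = 494 m

494 m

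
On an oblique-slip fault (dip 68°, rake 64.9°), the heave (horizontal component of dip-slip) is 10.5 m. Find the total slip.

dip-slip = heave / cos(dip) = 10.5 / cos(68°) = 28.03 m
net slip = dip-slip / sin(rake) = 28.03 / sin(64.9°) = 31 m

31 m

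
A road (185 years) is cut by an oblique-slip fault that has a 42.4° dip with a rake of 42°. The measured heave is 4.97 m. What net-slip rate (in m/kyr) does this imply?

54.4 m/kyr

dip-slip = heave / cos(dip) = 4.97 / cos(42.4°) = 6.730 m
net slip = dip-slip / sin(rake) = 6.730 / sin(42°) = 10.06 m
rate = 10.06 m / 185 years = 0.0544 m/yr = 54.4 m/kyr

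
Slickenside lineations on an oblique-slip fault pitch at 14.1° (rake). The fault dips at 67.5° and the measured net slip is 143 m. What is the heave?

dip-slip = net slip × sin(rake) = 143 m × sin(14.1°) = 34.84 m
heave = dip-slip × cos(dip) = 34.84 × cos(67.5°) = 13.3 m

13.3 m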